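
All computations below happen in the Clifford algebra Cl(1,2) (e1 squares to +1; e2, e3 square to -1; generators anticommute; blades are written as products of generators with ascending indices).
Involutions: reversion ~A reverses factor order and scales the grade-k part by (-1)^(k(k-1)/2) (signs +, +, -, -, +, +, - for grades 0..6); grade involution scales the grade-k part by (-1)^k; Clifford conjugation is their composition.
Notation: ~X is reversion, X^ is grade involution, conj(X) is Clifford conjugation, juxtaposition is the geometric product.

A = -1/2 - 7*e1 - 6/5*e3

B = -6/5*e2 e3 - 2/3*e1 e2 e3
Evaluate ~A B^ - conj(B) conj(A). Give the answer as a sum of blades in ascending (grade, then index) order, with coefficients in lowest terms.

first term: 36/25*e2 + 4/5*e1 e2 - 61/15*e2 e3 + 121/15*e1 e2 e3
second term: -36/25*e2 + 4/5*e1 e2 - 79/15*e2 e3 + 131/15*e1 e2 e3
Answer: 72/25*e2 + 6/5*e2 e3 - 2/3*e1 e2 e3


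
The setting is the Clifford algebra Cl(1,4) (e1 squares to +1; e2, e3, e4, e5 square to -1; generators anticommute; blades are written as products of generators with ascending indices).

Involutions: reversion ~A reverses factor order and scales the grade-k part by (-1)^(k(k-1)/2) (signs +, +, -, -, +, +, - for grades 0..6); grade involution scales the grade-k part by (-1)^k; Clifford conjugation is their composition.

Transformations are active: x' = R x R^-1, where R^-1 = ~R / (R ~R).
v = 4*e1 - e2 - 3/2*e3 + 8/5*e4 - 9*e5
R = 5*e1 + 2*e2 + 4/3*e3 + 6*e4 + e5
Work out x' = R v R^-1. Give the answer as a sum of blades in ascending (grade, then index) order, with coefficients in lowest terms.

~R = 5*e1 + 2*e2 + 4/3*e3 + 6*e4 + e5, and R ~R = -160/9, so R^-1 = ~R / (-160/9).
R v = 117/5 - 13*e1 e2 - 77/6*e1 e3 - 16*e1 e4 - 49*e1 e5 - 5/3*e2 e3 + 46/5*e2 e4 - 17*e2 e5 + 167/15*e3 e4 - 21/2*e3 e5 - 278/5*e4 e5
Answer: -1373/80*e1 - 853/200*e2 - 201/100*e3 - 3479/200*e4 + 2547/400*e5


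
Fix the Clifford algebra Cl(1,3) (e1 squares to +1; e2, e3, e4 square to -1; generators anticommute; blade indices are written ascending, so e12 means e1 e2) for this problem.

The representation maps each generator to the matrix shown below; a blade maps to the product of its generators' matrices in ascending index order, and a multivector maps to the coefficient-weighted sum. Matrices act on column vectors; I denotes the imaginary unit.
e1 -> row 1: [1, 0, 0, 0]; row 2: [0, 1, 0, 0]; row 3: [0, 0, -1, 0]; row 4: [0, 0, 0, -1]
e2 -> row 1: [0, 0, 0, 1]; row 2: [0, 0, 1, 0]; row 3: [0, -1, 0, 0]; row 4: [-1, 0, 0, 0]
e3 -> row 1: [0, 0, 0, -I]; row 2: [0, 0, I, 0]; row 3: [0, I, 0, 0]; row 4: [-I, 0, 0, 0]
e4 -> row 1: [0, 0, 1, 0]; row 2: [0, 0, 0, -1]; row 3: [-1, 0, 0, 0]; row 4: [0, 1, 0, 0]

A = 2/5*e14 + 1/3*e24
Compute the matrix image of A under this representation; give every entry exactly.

Bivector images (products of the table entries): rho(e14) = rho(e1)rho(e4) = row 1: [0, 0, 1, 0]; row 2: [0, 0, 0, -1]; row 3: [1, 0, 0, 0]; row 4: [0, -1, 0, 0]; rho(e24) = rho(e2)rho(e4) = row 1: [0, 1, 0, 0]; row 2: [-1, 0, 0, 0]; row 3: [0, 0, 0, 1]; row 4: [0, 0, -1, 0].
M = (2/5)*rho(e14) + (1/3)*rho(e24), summed entrywise:
Answer: row 1: [0, 1/3, 2/5, 0]; row 2: [-1/3, 0, 0, -2/5]; row 3: [2/5, 0, 0, 1/3]; row 4: [0, -2/5, -1/3, 0]


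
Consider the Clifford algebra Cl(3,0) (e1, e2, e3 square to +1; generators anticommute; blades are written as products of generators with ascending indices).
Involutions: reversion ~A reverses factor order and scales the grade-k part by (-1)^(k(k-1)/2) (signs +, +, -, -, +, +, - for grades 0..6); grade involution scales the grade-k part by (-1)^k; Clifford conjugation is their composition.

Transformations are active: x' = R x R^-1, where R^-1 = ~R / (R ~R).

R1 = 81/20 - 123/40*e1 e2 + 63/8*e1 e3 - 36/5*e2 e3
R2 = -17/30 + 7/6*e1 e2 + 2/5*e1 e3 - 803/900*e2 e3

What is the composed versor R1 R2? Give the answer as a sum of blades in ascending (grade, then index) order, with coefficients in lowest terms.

Distribute over the terms of R1 (each basis-blade product reordered to ascending indices, repeated generators contracted through their squares):
(81/20) R2 = -459/200 + 189/40*e1 e2 + 81/50*e1 e3 - 7227/2000*e2 e3
(-123/40*e1 e2) R2 = 287/80 + 697/400*e1 e2 + 32923/12000*e1 e3 + 123/100*e2 e3
(63/8*e1 e3) R2 = -63/20 + 5621/800*e1 e2 - 357/80*e1 e3 + 147/16*e2 e3
(-36/5*e2 e3) R2 = -803/125 - 72/25*e1 e2 + 42/5*e1 e3 + 102/25*e2 e3
Summing the partial products and collecting blades:
Answer: -16563/2000 + 8491/800*e1 e2 + 99613/12000*e1 e3 + 2721/250*e2 e3


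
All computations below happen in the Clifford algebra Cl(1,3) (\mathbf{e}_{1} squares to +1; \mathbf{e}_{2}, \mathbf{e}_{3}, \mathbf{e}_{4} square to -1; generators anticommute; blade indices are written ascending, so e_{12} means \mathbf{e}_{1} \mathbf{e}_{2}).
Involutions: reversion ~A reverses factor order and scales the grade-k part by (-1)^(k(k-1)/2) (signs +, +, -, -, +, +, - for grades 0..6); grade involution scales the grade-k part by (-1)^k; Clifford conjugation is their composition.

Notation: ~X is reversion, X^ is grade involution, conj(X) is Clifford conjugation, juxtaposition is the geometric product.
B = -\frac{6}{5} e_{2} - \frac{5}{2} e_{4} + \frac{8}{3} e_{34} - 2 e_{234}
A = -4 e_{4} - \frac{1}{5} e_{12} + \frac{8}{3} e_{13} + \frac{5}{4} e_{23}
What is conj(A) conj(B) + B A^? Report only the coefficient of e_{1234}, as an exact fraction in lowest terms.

first term: -10 - \frac{6}{25} e_{1} - \frac{73}{6} e_{3} - \frac{5}{2} e_{4} - \frac{64}{9} e_{14} + 8 e_{23} - \frac{122}{15} e_{24} + \frac{16}{5} e_{123} + \frac{35}{6} e_{124} - \frac{94}{15} e_{134} - \frac{25}{8} e_{234} - \frac{8}{15} e_{1234}
second term: 10 + \frac{6}{25} e_{1} - \frac{55}{6} e_{3} + \frac{5}{2} e_{4} + \frac{64}{9} e_{14} + 8 e_{23} - \frac{22}{15} e_{24} + \frac{16}{5} e_{123} + \frac{35}{6} e_{124} - \frac{94}{15} e_{134} - \frac{25}{8} e_{234} - \frac{8}{15} e_{1234}
Answer: -\frac{16}{15}


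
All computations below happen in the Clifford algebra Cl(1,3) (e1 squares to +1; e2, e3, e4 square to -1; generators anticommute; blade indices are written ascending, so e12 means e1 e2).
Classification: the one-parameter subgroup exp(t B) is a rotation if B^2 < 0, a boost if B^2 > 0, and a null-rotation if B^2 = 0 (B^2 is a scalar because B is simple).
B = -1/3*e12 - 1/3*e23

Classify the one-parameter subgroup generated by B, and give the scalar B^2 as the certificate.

B^2 term by term: the squares give (-1/3)^2*(e12)^2 + (-1/3)^2*(e23)^2 = 1/9*(+1) + 1/9*(-1) = 0 (each basis 2-blade squares to minus the product of its generators' squares); cross terms between blades sharing an index anticommute and cancel. So B^2 = 0.
Answer: null-rotation, certificate B^2 = 0. Certificate logic: 0 is a conjugation-invariant scalar, so its sign fixes rotation versus boost versus null-rotation outright.


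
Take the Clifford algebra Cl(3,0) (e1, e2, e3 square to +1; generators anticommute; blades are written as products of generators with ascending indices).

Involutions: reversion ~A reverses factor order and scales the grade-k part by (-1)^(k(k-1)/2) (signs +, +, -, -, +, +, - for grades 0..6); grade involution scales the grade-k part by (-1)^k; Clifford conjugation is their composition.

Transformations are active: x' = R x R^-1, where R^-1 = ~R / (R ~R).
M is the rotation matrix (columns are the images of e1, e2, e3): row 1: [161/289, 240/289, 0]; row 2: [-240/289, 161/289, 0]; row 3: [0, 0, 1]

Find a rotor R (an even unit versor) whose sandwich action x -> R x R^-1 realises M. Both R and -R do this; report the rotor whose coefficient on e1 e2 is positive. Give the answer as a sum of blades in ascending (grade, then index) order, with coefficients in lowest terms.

Method: write R = a + b12*e1 e2 + b13*e1 e3 + b23*e2 e3 with a^2 + b12^2 + b13^2 + b23^2 = 1 (so R^-1 = ~R). Expanding the columns R e_j ~R gives tr M = 4a^2 - 1 and, from the antisymmetric part, M21 - M12 = -4a*b12, M13 - M31 = 4a*b13, M32 - M23 = -4a*b23.
Here tr M = 611/289, so a^2 = (1 + tr M)/4 = 225/289 and a = ±15/17. Taking a = 15/17: M21 - M12 = -480/289, M13 - M31 = 0, M32 - M23 = 0, giving b12 = 8/17, b13 = 0, b23 = 0, i.e. R = 15/17 + 8/17*e1 e2.
Its e1 e2 coefficient is already positive.
Answer: 15/17 + 8/17*e1 e2. Key observation: the double cover Spin(3) -> SO(3) sends R and -R to the same matrix (trace 611/289 here), so the stated sign of the e1 e2 coefficient is what selects one sheet.


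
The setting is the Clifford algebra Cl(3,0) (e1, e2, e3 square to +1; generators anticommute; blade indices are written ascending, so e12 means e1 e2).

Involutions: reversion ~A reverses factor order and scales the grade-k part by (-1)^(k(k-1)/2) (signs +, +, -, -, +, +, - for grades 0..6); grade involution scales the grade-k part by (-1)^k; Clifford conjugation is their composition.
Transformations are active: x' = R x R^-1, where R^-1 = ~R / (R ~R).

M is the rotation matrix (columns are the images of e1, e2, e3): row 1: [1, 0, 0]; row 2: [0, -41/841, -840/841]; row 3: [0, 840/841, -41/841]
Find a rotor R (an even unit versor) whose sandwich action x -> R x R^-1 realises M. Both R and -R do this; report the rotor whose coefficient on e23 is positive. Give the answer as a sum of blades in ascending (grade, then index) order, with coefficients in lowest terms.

Method: write R = a + b12*e12 + b13*e13 + b23*e23 with a^2 + b12^2 + b13^2 + b23^2 = 1 (so R^-1 = ~R). Expanding the columns R e_j ~R gives tr M = 4a^2 - 1 and, from the antisymmetric part, M21 - M12 = -4a*b12, M13 - M31 = 4a*b13, M32 - M23 = -4a*b23.
Here tr M = 759/841, so a^2 = (1 + tr M)/4 = 400/841 and a = ±20/29. Taking a = 20/29: M21 - M12 = 0, M13 - M31 = 0, M32 - M23 = 1680/841, giving b12 = 0, b13 = 0, b23 = -21/29, i.e. R = 20/29 - 21/29*e23.
Its e23 coefficient is negative, so report the other preimage -R.
Answer: -20/29 + 21/29*e23. Key observation: the double cover Spin(3) -> SO(3) sends R and -R to the same matrix (trace 759/841 here), so the stated sign of the e23 coefficient is what selects one sheet.


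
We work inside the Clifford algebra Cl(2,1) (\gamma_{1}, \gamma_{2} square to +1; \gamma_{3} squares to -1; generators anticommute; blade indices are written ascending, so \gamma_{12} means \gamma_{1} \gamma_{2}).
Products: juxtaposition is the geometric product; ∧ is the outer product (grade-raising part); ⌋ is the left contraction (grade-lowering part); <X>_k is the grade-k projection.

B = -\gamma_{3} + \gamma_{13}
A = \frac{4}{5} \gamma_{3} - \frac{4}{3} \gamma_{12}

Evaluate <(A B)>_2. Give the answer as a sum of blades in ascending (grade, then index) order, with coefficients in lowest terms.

step 1: \frac{4}{5} + \frac{4}{5} \gamma_{1} + \frac{4}{3} \gamma_{23} + \frac{4}{3} \gamma_{123}
step 2: \frac{4}{3} \gamma_{23}
Answer: \frac{4}{3} \gamma_{23}


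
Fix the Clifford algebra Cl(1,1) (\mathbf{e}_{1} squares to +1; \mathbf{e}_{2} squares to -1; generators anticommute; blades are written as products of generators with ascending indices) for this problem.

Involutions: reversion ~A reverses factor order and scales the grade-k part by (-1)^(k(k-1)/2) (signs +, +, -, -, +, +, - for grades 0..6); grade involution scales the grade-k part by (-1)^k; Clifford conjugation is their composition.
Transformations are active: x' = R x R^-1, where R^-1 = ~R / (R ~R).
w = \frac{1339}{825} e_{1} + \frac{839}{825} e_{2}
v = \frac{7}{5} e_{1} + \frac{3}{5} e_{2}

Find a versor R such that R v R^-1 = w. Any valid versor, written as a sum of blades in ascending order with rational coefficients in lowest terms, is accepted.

Key observation: q(v) = q(w) = \frac{8}{5} (sandwiches preserve the norm), so R = v + w = \frac{2494}{825} e_{1} + \frac{1334}{825} e_{2} works whenever it is invertible — the component of v along it is kept and (v - w)/2 reverses, sending v to w.
Answer: \frac{2494}{825} e_{1} + \frac{1334}{825} e_{2}


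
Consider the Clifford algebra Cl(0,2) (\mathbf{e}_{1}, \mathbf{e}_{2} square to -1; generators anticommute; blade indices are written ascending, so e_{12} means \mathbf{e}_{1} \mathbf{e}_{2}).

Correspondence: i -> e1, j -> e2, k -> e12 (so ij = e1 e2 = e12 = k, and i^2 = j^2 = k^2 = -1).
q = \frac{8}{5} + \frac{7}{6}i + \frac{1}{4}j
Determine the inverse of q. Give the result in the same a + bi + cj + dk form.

In blades: q = \frac{8}{5} + \frac{7}{6} e_{1} + \frac{1}{4} e_{2}.
With qbar = \frac{8}{5} - \frac{7}{6} e_{1} - \frac{1}{4} e_{2} (scalar fixed, mapped units negated), q qbar = \frac{14341}{3600} (the sum of squared coefficients), so q^-1 = qbar / (\frac{14341}{3600}) = \frac{5760}{14341} - \frac{4200}{14341} e_{1} - \frac{900}{14341} e_{2}; translating back:
Answer: \frac{5760}{14341} - \frac{4200}{14341}i - \frac{900}{14341}j


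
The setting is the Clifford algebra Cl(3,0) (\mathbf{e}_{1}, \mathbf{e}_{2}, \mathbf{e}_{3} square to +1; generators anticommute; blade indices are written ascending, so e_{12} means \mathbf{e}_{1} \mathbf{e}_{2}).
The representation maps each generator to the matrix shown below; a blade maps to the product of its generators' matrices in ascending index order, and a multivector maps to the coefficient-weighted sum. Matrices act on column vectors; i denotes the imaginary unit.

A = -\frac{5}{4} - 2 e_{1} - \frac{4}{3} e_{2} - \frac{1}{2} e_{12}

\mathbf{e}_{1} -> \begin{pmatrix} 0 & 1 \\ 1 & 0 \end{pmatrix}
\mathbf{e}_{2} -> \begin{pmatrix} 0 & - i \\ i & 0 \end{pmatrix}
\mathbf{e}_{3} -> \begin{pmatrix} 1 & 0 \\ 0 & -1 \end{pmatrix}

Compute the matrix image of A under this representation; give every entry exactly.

Bivector images (products of the table entries): rho(e_{12}) = rho(\mathbf{e}_{1})rho(\mathbf{e}_{2}) = \begin{pmatrix} i & 0 \\ 0 & - i \end{pmatrix}.
M = (-\frac{5}{4})*1 + (-2)*rho(e_{1}) + (-\frac{4}{3})*rho(e_{2}) + (-\frac{1}{2})*rho(e_{12}), summed entrywise (1 is the identity matrix):
Answer: \begin{pmatrix} - \frac{5}{4} - \frac{i}{2} & -2 + \frac{4 i}{3} \\ -2 - \frac{4 i}{3} & - \frac{5}{4} + \frac{i}{2} \end{pmatrix}


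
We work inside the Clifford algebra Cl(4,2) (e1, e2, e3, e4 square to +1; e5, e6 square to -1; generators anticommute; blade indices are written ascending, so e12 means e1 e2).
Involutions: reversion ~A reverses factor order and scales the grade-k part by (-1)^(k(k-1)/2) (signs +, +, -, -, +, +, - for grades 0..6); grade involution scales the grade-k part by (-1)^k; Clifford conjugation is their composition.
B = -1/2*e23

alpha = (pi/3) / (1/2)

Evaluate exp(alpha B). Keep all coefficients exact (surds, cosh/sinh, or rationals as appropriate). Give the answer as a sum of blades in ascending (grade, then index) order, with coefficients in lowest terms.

B^2 = (-1/2)^2*(e23)^2 = 1/4*(-1) = -1/4 (a basis 2-blade squares to minus the product of its generators' squares).
B^2 = -1/4 — since the square is negative, the closed form is circular: l = 1/2, alpha*l = pi/3, so exp(alpha B) = cos(pi/3) + (sin(pi/3)/(1/2))*B = 1/2 + (sqrt(3))*B.
Answer: 1/2 - sqrt(3)/2*e23


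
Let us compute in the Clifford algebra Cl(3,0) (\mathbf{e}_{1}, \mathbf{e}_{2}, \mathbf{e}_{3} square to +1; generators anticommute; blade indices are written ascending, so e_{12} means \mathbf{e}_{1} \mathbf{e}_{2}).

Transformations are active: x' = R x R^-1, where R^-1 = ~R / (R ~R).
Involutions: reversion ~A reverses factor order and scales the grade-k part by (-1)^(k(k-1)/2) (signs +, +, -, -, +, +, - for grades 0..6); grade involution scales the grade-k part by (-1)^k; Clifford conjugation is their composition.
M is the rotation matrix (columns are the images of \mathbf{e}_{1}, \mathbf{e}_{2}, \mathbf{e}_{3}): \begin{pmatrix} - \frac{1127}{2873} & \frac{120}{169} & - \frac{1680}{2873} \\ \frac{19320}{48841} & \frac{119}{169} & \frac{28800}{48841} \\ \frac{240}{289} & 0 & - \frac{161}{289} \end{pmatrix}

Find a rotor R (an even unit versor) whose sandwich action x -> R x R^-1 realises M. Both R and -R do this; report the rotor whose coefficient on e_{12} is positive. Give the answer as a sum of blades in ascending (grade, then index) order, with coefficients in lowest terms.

Method: write R = a + b12*e_{12} + b13*e_{13} + b23*e_{23} with a^2 + b12^2 + b13^2 + b23^2 = 1 (so R^-1 = ~R). Expanding the columns R e_j ~R gives tr M = 4a^2 - 1 and, from the antisymmetric part, M21 - M12 = -4a*b12, M13 - M31 = 4a*b13, M32 - M23 = -4a*b23.
Here tr M = -\frac{11977}{48841}, so a^2 = (1 + tr M)/4 = \frac{9216}{48841} and a = ±\frac{96}{221}. Taking a = \frac{96}{221}: M21 - M12 = -\frac{15360}{48841}, M13 - M31 = -\frac{69120}{48841}, M32 - M23 = -\frac{28800}{48841}, giving b12 = \frac{40}{221}, b13 = -\frac{180}{221}, b23 = \frac{75}{221}, i.e. R = \frac{96}{221} + \frac{40}{221} e_{12} - \frac{180}{221} e_{13} + \frac{75}{221} e_{23}.
Its e_{12} coefficient is already positive.
Answer: \frac{96}{221} + \frac{40}{221} e_{12} - \frac{180}{221} e_{13} + \frac{75}{221} e_{23}. Uniqueness: Spin(3) -> SO(3) maps R and -R to the same rotation of trace -\frac{11977}{48841}; fixing the sign of the e_{12} coefficient removes the ambiguity.


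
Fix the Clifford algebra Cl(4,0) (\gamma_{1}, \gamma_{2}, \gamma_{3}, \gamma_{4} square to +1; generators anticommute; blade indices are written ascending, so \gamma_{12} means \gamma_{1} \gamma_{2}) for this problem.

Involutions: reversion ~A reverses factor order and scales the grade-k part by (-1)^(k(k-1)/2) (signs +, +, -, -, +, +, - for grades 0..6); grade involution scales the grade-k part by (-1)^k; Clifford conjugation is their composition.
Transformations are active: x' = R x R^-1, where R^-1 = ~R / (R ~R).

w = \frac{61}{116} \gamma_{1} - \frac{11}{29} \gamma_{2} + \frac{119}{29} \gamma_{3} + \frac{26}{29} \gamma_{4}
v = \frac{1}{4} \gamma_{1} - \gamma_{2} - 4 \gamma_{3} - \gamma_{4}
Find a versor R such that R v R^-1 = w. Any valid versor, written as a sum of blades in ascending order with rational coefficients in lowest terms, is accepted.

R = v + w = \frac{45}{58} \gamma_{1} - \frac{40}{29} \gamma_{2} + \frac{3}{29} \gamma_{3} - \frac{3}{29} \gamma_{4} works: the equal norms (\frac{289}{16}) guarantee its sandwich swaps v into w.
Answer: \frac{45}{58} \gamma_{1} - \frac{40}{29} \gamma_{2} + \frac{3}{29} \gamma_{3} - \frac{3}{29} \gamma_{4}


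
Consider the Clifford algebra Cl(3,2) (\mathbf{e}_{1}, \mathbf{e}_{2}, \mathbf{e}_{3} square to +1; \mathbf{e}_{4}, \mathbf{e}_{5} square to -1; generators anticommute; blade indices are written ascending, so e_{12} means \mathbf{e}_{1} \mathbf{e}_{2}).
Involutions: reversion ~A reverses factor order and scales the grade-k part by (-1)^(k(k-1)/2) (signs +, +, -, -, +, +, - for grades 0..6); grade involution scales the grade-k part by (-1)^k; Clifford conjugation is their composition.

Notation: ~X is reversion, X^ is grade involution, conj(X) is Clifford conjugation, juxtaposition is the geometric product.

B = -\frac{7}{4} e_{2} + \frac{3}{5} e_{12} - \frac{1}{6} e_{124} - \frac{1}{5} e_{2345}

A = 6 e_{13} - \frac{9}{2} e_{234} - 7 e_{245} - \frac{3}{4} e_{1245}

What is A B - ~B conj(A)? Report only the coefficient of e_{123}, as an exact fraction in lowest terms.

first term: -\frac{7}{5} e_{3} + \frac{31}{40} e_{5} + \frac{3}{5} e_{13} - \frac{7}{6} e_{15} + \frac{18}{5} e_{23} + \frac{63}{8} e_{34} + \frac{127}{10} e_{45} + \frac{21}{2} e_{123} + \frac{27}{10} e_{134} + \frac{441}{80} e_{145} - e_{234} + \frac{6}{5} e_{1245}
second term: \frac{7}{5} e_{3} - \frac{41}{40} e_{5} + \frac{9}{10} e_{13} - \frac{7}{6} e_{15} - \frac{18}{5} e_{23} + \frac{63}{8} e_{34} + \frac{59}{5} e_{45} - \frac{21}{2} e_{123} + \frac{27}{10} e_{134} + \frac{231}{80} e_{145} + e_{234} + \frac{6}{5} e_{1245}
Answer: 21


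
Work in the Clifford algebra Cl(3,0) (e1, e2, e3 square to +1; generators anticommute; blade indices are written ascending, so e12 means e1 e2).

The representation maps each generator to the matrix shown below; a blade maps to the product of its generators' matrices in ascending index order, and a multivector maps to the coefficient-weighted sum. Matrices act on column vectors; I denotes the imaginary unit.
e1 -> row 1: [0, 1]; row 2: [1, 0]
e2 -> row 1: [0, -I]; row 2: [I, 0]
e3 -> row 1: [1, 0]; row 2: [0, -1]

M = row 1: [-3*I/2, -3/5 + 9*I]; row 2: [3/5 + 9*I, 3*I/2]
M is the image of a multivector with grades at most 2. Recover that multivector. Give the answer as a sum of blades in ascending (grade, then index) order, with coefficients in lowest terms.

Method: 1, rho(e1), rho(e2), rho(e3) form a trace-orthogonal basis of the 2x2 complex matrices (tr(X Y) = 2 if X = Y, else 0), so M = m0*1 + m1*rho(e1) + m2*rho(e2) + m3*rho(e3) with m0 = tr(M)/2 = 0, m1 = tr(M rho(e1))/2 = 9*I, m2 = tr(M rho(e2))/2 = -3*I/5, m3 = tr(M rho(e3))/2 = -3*I/2.
Multiplying table entries, the bivector images are rho(e12) = I*rho(e3), rho(e13) = -I*rho(e2), rho(e23) = I*rho(e1); with real blade coefficients the real parts of m0..m3 are the coefficients of 1, e1, e2, e3 and the imaginary parts give the bivectors (e23: Im m1, e13: -Im m2, e12: Im m3).
Answer: -3/2*e12 + 3/5*e13 + 9*e23


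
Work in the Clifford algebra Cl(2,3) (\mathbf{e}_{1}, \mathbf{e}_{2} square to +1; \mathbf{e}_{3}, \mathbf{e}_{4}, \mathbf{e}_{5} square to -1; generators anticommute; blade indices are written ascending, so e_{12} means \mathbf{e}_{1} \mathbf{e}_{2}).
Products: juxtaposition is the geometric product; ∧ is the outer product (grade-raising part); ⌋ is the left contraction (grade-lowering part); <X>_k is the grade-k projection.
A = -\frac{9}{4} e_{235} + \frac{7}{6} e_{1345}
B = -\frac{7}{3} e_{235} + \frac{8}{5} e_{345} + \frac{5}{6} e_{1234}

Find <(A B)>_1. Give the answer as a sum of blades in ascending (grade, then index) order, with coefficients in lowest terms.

step 1: -\frac{21}{4} + \frac{28}{15} e_{1} - \frac{18}{5} e_{24} - \frac{35}{36} e_{25} + \frac{49}{18} e_{124} - \frac{15}{8} e_{145}
step 2: \frac{28}{15} e_{1}
Answer: \frac{28}{15} e_{1}


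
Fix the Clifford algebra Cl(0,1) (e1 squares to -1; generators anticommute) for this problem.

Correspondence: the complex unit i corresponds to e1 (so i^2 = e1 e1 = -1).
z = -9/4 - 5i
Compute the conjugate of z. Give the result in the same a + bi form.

In blades: z = -9/4 - 5*e1.
Conjugation here is Clifford conjugation: the scalar is fixed and the grade-1 and grade-2 blades all flip sign, giving -9/4 + 5*e1; translating back:
Answer: -9/4 + 5i


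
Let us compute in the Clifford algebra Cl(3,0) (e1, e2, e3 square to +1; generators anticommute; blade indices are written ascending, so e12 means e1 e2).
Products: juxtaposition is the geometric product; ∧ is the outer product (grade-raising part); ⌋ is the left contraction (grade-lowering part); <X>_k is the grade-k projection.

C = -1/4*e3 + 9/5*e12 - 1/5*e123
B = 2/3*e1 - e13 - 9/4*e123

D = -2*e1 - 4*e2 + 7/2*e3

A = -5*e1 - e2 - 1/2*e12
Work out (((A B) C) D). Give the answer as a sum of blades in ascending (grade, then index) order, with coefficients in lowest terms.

step 1: -10/3 + 1/3*e2 + 31/8*e3 + 2/3*e12 - 9/4*e13 + 43/4*e23 - e123
step 2: -379/160 + 169/80*e1 - 179/80*e2 + 83/30*e3 - 261/40*e12 - 1157/60*e13 - 62/15*e23 + 299/40*e123
step 3: 1729/120 - 8797/240*e1 - 433/24*e2 - 4057/64*e3 + 1059/80*e12 + 20557/480*e13 - 5623/480*e23 - 22009/240*e123
Answer: 1729/120 - 8797/240*e1 - 433/24*e2 - 4057/64*e3 + 1059/80*e12 + 20557/480*e13 - 5623/480*e23 - 22009/240*e123


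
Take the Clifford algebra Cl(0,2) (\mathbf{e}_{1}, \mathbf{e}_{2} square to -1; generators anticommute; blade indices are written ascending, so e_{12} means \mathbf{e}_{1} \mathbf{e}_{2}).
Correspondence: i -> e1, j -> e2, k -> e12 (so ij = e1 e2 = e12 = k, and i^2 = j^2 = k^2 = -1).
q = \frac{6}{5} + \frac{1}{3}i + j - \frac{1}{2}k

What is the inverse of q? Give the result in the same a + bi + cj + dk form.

In blades: q = \frac{6}{5} + \frac{1}{3} e_{1} + e_{2} - \frac{1}{2} e_{12}.
With qbar = \frac{6}{5} - \frac{1}{3} e_{1} - e_{2} + \frac{1}{2} e_{12} (scalar fixed, mapped units negated), q qbar = \frac{2521}{900} (the sum of squared coefficients), so q^-1 = qbar / (\frac{2521}{900}) = \frac{1080}{2521} - \frac{300}{2521} e_{1} - \frac{900}{2521} e_{2} + \frac{450}{2521} e_{12}; translating back:
Answer: \frac{1080}{2521} - \frac{300}{2521}i - \frac{900}{2521}j + \frac{450}{2521}k


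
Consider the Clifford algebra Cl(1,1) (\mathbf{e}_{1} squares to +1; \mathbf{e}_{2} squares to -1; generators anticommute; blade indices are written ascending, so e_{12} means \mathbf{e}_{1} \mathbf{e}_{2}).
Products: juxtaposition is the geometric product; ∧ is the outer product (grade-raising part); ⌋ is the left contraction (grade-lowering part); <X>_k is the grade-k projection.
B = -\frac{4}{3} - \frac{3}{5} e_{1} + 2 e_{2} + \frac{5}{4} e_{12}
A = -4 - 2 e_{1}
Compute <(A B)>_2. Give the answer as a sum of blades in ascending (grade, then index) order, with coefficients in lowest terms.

step 1: \frac{98}{15} + \frac{76}{15} e_{1} - \frac{21}{2} e_{2} - 9 e_{12}
step 2: -9 e_{12}
Answer: -9 e_{12}


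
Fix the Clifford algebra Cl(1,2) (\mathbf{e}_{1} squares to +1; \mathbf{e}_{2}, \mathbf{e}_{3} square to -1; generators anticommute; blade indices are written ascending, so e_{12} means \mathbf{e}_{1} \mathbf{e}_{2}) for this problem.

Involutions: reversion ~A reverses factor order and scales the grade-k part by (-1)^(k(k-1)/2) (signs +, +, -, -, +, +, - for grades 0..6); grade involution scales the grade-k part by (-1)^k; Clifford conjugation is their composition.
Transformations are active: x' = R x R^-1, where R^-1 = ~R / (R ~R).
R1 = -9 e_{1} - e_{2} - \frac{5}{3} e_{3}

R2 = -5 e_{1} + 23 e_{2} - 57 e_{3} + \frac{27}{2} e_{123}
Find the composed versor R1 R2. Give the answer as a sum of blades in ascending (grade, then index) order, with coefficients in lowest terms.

Distribute over the terms of R1 (each basis-blade product reordered to ascending indices, repeated generators contracted through their squares):
(-9 e_{1}) R2 = 45 - 207 e_{12} + 513 e_{13} - \frac{243}{2} e_{23}
(-e_{2}) R2 = 23 - 5 e_{12} - \frac{27}{2} e_{13} + 57 e_{23}
(-\frac{5}{3} e_{3}) R2 = -95 + \frac{45}{2} e_{12} - \frac{25}{3} e_{13} + \frac{115}{3} e_{23}
Summing the partial products and collecting blades:
Answer: -27 - \frac{379}{2} e_{12} + \frac{2947}{6} e_{13} - \frac{157}{6} e_{23}


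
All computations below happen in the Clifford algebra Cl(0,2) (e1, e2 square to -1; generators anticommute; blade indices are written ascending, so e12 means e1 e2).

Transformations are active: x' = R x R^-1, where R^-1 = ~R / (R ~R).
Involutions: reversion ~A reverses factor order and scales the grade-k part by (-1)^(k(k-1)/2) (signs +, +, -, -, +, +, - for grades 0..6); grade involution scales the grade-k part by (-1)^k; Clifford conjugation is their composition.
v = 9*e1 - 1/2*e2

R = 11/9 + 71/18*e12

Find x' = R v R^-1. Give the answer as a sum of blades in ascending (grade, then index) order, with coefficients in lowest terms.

~R = 11/9 - 71/18*e12, and R ~R = 5525/324, so R^-1 = ~R / (5525/324).
R v = 467/36*e1 + 314/9*e2
Answer: -39451/5525*e1 + 60789/11050*e2


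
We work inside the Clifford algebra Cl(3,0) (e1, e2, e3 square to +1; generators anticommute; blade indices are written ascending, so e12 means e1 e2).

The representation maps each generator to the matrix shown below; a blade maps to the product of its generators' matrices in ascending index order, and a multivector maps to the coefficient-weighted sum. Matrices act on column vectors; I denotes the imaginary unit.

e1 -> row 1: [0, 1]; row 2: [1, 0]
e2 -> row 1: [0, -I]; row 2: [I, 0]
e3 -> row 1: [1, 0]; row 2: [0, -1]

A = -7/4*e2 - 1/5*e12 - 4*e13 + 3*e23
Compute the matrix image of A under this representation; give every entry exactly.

Bivector images (products of the table entries): rho(e12) = rho(e1)rho(e2) = row 1: [I, 0]; row 2: [0, -I]; rho(e13) = rho(e1)rho(e3) = row 1: [0, -1]; row 2: [1, 0]; rho(e23) = rho(e2)rho(e3) = row 1: [0, I]; row 2: [I, 0].
M = (-7/4)*rho(e2) + (-1/5)*rho(e12) + (-4)*rho(e13) + (3)*rho(e23), summed entrywise:
Answer: row 1: [-I/5, 4 + 19*I/4]; row 2: [-4 + 5*I/4, I/5]


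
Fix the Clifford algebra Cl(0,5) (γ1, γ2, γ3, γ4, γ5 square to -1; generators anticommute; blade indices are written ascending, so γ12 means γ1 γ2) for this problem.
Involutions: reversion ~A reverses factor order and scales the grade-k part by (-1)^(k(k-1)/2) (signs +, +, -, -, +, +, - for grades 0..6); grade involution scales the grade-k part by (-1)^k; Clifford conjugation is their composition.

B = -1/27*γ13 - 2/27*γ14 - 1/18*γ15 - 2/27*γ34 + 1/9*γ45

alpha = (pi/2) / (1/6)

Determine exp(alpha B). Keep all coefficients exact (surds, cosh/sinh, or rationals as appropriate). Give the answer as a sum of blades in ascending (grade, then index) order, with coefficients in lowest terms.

B^2 term by term: the squares give (-1/27)^2*(γ13)^2 + (-2/27)^2*(γ14)^2 + (-1/18)^2*(γ15)^2 + (-2/27)^2*(γ34)^2 + (1/9)^2*(γ45)^2 = 1/729*(-1) + 4/729*(-1) + 1/324*(-1) + 4/729*(-1) + 1/81*(-1) = -1/36 (each basis 2-blade squares to minus the product of its generators' squares); cross terms between blades sharing an index anticommute and cancel; the commuting (index-disjoint) pairs give grade-4 terms 2*c*c'*(blade product), which cancel blade by blade — γ1345: -2/243 + 2/243 = 0 — confirming B is simple. So B^2 = -1/36.
B^2 = -1/36 — the series telescopes trigonometrically here: l = 1/6, alpha*l = pi/2, so exp(alpha B) = cos(pi/2) + (sin(pi/2)/(1/6))*B = 0 + (6)*B.
Answer: -2/9*γ13 - 4/9*γ14 - 1/3*γ15 - 4/9*γ34 + 2/3*γ45


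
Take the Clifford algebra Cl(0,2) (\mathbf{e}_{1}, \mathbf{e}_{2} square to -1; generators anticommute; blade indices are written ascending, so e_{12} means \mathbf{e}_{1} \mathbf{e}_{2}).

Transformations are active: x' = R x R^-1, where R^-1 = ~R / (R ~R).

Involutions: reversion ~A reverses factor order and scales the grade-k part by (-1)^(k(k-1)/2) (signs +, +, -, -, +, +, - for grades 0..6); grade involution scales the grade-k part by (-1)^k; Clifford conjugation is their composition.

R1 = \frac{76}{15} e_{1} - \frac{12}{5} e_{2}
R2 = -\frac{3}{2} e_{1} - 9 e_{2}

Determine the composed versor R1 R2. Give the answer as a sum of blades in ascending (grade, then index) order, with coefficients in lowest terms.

Distribute over the terms of R1 (each basis-blade product reordered to ascending indices, repeated generators contracted through their squares):
(\frac{76}{15} e_{1}) R2 = \frac{38}{5} - \frac{228}{5} e_{12}
(-\frac{12}{5} e_{2}) R2 = -\frac{108}{5} - \frac{18}{5} e_{12}
Summing the partial products and collecting blades:
Answer: -14 - \frac{246}{5} e_{12}


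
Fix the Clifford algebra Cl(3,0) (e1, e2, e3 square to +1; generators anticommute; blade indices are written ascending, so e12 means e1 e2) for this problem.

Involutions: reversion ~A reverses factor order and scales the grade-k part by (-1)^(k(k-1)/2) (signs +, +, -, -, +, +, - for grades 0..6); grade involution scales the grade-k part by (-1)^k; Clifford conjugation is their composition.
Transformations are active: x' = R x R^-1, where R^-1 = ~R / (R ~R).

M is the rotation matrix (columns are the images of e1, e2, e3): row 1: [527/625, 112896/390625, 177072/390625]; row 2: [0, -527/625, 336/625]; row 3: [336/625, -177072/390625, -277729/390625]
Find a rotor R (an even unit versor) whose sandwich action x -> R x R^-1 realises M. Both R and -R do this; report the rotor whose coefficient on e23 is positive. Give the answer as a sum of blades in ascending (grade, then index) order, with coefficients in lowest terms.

Method: write R = a + b12*e12 + b13*e13 + b23*e23 with a^2 + b12^2 + b13^2 + b23^2 = 1 (so R^-1 = ~R). Expanding the columns R e_j ~R gives tr M = 4a^2 - 1 and, from the antisymmetric part, M21 - M12 = -4a*b12, M13 - M31 = 4a*b13, M32 - M23 = -4a*b23.
Here tr M = -277729/390625, so a^2 = (1 + tr M)/4 = 28224/390625 and a = ±168/625. Taking a = 168/625: M21 - M12 = -112896/390625, M13 - M31 = -32928/390625, M32 - M23 = -387072/390625, giving b12 = 168/625, b13 = -49/625, b23 = 576/625, i.e. R = 168/625 + 168/625*e12 - 49/625*e13 + 576/625*e23.
Its e23 coefficient is already positive.
Answer: 168/625 + 168/625*e12 - 49/625*e13 + 576/625*e23. Recall the cover is two-to-one: with M of trace -277729/390625, both preimages act alike, and the stated e23 sign chooses the sheet.


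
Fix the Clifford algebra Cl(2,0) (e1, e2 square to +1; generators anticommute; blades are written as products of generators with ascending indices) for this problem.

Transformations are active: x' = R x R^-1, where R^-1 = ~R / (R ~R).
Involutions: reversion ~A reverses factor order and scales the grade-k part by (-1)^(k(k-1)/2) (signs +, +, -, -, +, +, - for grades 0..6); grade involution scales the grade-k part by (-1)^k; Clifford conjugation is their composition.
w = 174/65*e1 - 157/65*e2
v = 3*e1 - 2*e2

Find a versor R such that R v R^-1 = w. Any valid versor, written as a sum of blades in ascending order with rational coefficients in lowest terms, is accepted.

The midline construction: v and w both square to 13, so reflecting in their sum 369/65*e1 - 287/65*e2 exchanges them.
Answer: 369/65*e1 - 287/65*e2


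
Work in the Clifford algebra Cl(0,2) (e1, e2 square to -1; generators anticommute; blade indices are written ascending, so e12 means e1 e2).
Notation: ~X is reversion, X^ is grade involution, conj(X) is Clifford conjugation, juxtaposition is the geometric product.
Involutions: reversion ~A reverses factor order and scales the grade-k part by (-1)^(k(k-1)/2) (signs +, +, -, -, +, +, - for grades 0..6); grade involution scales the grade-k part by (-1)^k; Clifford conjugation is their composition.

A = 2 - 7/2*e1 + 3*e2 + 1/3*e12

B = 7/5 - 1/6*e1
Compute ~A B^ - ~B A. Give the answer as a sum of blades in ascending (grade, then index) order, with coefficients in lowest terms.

first term: 203/60 - 137/30*e1 + 373/90*e2 - 29/30*e12
second term: 133/60 - 157/30*e1 + 383/90*e2 - 1/30*e12
Answer: 7/6 + 2/3*e1 - 1/9*e2 - 14/15*e12


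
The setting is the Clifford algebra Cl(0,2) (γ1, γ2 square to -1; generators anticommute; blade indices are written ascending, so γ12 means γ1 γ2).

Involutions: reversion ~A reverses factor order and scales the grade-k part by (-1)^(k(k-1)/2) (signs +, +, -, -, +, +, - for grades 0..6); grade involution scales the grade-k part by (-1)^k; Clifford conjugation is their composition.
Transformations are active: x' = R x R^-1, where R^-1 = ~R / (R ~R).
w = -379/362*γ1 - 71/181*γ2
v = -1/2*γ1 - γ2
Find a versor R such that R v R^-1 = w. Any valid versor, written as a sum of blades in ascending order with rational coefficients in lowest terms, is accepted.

The midline construction: v and w both square to -5/4, so reflecting in their sum -280/181*γ1 - 252/181*γ2 exchanges them.
Answer: -280/181*γ1 - 252/181*γ2


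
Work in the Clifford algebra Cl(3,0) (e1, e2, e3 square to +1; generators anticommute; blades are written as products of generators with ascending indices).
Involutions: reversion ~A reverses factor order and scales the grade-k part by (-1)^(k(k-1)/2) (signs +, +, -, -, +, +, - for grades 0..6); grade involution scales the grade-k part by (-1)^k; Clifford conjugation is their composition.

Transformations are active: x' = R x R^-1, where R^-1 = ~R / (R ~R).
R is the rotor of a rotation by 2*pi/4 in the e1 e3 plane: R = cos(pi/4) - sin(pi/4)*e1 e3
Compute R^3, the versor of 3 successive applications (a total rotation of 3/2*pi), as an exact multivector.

Because a rotor carries half the rotation angle, composing 3 copies of this e1 e3-plane rotor multiplies the phase: 3*(pi/4) = 3*pi/4, hence R^3 = cos(3*pi/4) - sin(3*pi/4)*e1 e3.
cos(3*pi/4) = -sqrt(2)/2 and sin(3*pi/4) = sqrt(2)/2, so R^3 = -sqrt(2)/2 - sqrt(2)/2*e1 e3. The net rotation is 3/2*pi; the rotor keeps the half-angle phase exactly.
Answer: -sqrt(2)/2 - sqrt(2)/2*e1 e3


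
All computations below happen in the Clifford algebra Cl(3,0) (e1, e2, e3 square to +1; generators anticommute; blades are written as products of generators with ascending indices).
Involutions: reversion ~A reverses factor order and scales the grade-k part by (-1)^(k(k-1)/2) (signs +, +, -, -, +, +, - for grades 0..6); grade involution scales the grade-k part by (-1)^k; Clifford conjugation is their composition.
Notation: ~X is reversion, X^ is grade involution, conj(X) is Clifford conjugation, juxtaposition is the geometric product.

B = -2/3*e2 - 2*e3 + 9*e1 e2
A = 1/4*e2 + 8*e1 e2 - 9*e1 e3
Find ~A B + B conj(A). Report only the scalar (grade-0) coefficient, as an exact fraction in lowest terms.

first term: 431/6 - 179/12*e1 + 161/2*e2 e3 + 22*e1 e2 e3
second term: 433/6 + 125/12*e1 - 163/2*e2 e3 + 22*e1 e2 e3
Answer: 144


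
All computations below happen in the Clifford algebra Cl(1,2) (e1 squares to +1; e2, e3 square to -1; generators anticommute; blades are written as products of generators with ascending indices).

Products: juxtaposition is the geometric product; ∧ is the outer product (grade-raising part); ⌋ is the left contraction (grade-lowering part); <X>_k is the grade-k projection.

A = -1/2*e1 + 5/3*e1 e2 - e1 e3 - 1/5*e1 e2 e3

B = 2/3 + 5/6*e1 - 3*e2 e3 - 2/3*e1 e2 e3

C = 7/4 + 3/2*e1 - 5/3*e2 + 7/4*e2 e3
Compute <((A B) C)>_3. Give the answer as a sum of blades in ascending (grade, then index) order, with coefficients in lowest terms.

step 1: -11/20 - 14/15*e1 - 37/18*e2 - 5/18*e3 + 37/9*e1 e2 + 13/3*e1 e3 + 1/6*e2 e3 + 41/30*e1 e2 e3
step 2: -13133/2160 + 1081/540*e1 - 28/3*e2 - 11/3*e3 + 233/12*e1 e2 - 53/36*e1 e3 + 1979/2160*e2 e3 + 2963/360*e1 e2 e3
step 3: 2963/360*e1 e2 e3
Answer: 2963/360*e1 e2 e3


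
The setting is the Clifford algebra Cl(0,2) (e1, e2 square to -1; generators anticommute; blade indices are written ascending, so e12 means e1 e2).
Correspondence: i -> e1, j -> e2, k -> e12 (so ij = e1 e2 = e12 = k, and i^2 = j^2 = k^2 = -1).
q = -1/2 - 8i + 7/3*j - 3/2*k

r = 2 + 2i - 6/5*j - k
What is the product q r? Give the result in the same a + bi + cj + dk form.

In blades: q = -1/2 - 8*e1 + 7/3*e2 - 3/2*e12, r = 2 + 2*e1 - 6/5*e2 - e12.
Distribute q over r term by term (generator squares from the signature, products reordered to ascending indices): (-1/2)*r = -1 - e1 + 3/5*e2 + 1/2*e12; (-8*e1)*r = 16 - 16*e1 - 8*e2 + 48/5*e12; (7/3*e2)*r = 14/5 - 7/3*e1 + 14/3*e2 - 14/3*e12; (-3/2*e12)*r = -3/2 - 9/5*e1 - 3*e2 - 3*e12.
Sum: 163/10 - 317/15*e1 - 86/15*e2 + 73/30*e12; translating back through the correspondence:
Answer: 163/10 - 317/15*i - 86/15*j + 73/30*k


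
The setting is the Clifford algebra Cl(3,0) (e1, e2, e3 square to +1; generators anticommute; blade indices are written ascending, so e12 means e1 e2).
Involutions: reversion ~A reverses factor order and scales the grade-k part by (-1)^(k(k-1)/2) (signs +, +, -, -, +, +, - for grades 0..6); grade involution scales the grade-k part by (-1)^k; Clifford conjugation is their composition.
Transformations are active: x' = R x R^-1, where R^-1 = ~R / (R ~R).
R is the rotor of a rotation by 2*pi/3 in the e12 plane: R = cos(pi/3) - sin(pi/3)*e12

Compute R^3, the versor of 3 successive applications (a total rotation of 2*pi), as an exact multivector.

Rotor phase runs at HALF the rotation angle; powers of one rotor simply add phase, so after 3 steps in e12 the phase is 3*pi/3 = pi and R^3 = cos(pi) - sin(pi)*e12.
cos(pi) = -1 and sin(pi) = 0, so R^3 = -1. The total rotation 2*pi is 1 full turn, so every vector returns to itself, yet the rotor is -1, on the OTHER sheet of the double cover (an odd number of 2*pi turns).
Answer: -1


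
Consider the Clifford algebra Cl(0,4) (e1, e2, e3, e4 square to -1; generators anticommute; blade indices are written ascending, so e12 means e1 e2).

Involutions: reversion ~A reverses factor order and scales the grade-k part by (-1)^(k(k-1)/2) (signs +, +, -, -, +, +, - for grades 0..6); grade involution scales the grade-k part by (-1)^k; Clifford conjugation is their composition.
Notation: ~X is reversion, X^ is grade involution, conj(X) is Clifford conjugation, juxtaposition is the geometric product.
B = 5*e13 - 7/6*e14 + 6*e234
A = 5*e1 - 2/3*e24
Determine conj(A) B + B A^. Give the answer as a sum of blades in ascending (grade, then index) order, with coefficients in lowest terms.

first term: 29*e3 - 35/6*e4 + 7/9*e12 - 100/3*e1234
second term: -29*e3 + 35/6*e4 + 7/9*e12 + 100/3*e1234
Answer: 14/9*e12
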